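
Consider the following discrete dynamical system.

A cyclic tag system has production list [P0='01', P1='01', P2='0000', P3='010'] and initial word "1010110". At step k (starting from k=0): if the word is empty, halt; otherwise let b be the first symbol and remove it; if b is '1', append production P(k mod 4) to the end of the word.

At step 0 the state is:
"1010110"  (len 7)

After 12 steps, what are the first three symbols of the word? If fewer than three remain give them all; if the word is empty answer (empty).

k=0  "1010110"  (len 7)
k=1  "01011001"  (len 8)
k=2  "1011001"  (len 7)
k=3  "0110010000"  (len 10)
k=4  "110010000"  (len 9)
k=5  "1001000001"  (len 10)
k=6  "00100000101"  (len 11)
k=7  "0100000101"  (len 10)
k=8  "100000101"  (len 9)
k=9  "0000010101"  (len 10)
k=10  "000010101"  (len 9)
k=11  "00010101"  (len 8)
k=12  "0010101"  (len 7)

001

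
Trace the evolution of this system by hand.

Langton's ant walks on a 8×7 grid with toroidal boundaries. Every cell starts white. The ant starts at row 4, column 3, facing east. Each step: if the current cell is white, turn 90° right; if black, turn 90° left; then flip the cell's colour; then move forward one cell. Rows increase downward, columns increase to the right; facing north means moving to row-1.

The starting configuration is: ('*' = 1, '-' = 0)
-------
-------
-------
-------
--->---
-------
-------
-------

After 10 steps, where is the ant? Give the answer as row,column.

3,2

t=0: -------
-------
-------
-------
--->---
-------
-------
-------
t=1: -------
-------
-------
-------
---*---
---v---
-------
-------
t=2: -------
-------
-------
-------
---*---
--<*---
-------
-------
t=3: -------
-------
-------
-------
--^*---
--**---
-------
-------
t=4: -------
-------
-------
-------
--*>---
--**---
-------
-------
t=5: -------
-------
-------
---^---
--*----
--**---
-------
-------
t=6: -------
-------
-------
---*>--
--*----
--**---
-------
-------
t=7: -------
-------
-------
---**--
--*-v--
--**---
-------
-------
t=8: -------
-------
-------
---**--
--*<*--
--**---
-------
-------
t=9: -------
-------
-------
---^*--
--***--
--**---
-------
-------
t=10: -------
-------
-------
--<-*--
--***--
--**---
-------
-------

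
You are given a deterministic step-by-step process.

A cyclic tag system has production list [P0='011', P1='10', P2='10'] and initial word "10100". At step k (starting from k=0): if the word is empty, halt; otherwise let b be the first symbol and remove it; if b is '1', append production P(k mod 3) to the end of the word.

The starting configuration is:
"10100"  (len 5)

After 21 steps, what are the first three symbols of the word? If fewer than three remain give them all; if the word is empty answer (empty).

0) "10100"  (len 5)
1) "0100011"  (len 7)
2) "100011"  (len 6)
3) "0001110"  (len 7)
4) "001110"  (len 6)
5) "01110"  (len 5)
6) "1110"  (len 4)
7) "110011"  (len 6)
8) "1001110"  (len 7)
9) "00111010"  (len 8)
10) "0111010"  (len 7)
11) "111010"  (len 6)
12) "1101010"  (len 7)
13) "101010011"  (len 9)
14) "0101001110"  (len 10)
15) "101001110"  (len 9)
16) "01001110011"  (len 11)
17) "1001110011"  (len 10)
18) "00111001110"  (len 11)
19) "0111001110"  (len 10)
20) "111001110"  (len 9)
21) "1100111010"  (len 10)

110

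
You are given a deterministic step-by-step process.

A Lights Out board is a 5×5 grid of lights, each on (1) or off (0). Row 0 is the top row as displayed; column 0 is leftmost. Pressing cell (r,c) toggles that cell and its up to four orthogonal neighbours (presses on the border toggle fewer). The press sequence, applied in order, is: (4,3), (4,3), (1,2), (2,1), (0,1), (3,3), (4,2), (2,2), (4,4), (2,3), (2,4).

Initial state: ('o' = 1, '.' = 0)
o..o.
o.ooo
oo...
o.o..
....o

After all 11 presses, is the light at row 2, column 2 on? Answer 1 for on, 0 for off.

0

step 0: o..o.
o.ooo
oo...
o.o..
....o
step 1: o..o.
o.ooo
oo...
o.oo.
..oo.
step 2: o..o.
o.ooo
oo...
o.o..
....o
step 3: o.oo.
oo..o
ooo..
o.o..
....o
step 4: o.oo.
o...o
.....
ooo..
....o
step 5: .o.o.
oo..o
.....
ooo..
....o
step 6: .o.o.
oo..o
...o.
oo.oo
...oo
step 7: .o.o.
oo..o
...o.
ooooo
.oo.o
step 8: .o.o.
ooo.o
.oo..
oo.oo
.oo.o
step 9: .o.o.
ooo.o
.oo..
oo.o.
.ooo.
step 10: .o.o.
ooooo
.o.oo
oo...
.ooo.
step 11: .o.o.
oooo.
.o...
oo..o
.ooo.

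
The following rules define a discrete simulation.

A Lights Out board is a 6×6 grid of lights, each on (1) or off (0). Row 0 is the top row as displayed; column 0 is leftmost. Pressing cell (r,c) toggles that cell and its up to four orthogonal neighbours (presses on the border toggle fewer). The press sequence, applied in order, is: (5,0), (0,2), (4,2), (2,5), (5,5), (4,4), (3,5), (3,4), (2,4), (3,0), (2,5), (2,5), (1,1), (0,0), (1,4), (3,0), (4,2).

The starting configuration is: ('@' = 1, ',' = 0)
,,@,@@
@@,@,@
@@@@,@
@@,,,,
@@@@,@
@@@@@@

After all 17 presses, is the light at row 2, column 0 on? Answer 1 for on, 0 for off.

1

0) ,,@,@@
@@,@,@
@@@@,@
@@,,,,
@@@@,@
@@@@@@
1) ,,@,@@
@@,@,@
@@@@,@
@@,,,,
,@@@,@
,,@@@@
2) ,@,@@@
@@@@,@
@@@@,@
@@,,,,
,@@@,@
,,@@@@
3) ,@,@@@
@@@@,@
@@@@,@
@@@,,,
,,,,,@
,,,@@@
4) ,@,@@@
@@@@,,
@@@@@,
@@@,,@
,,,,,@
,,,@@@
5) ,@,@@@
@@@@,,
@@@@@,
@@@,,@
,,,,,,
,,,@,,
6) ,@,@@@
@@@@,,
@@@@@,
@@@,@@
,,,@@@
,,,@@,
7) ,@,@@@
@@@@,,
@@@@@@
@@@,,,
,,,@@,
,,,@@,
8) ,@,@@@
@@@@,,
@@@@,@
@@@@@@
,,,@,,
,,,@@,
9) ,@,@@@
@@@@@,
@@@,@,
@@@@,@
,,,@,,
,,,@@,
10) ,@,@@@
@@@@@,
,@@,@,
,,@@,@
@,,@,,
,,,@@,
11) ,@,@@@
@@@@@@
,@@,,@
,,@@,,
@,,@,,
,,,@@,
12) ,@,@@@
@@@@@,
,@@,@,
,,@@,@
@,,@,,
,,,@@,
13) ,,,@@@
,,,@@,
,,@,@,
,,@@,@
@,,@,,
,,,@@,
14) @@,@@@
@,,@@,
,,@,@,
,,@@,@
@,,@,,
,,,@@,
15) @@,@,@
@,,,,@
,,@,,,
,,@@,@
@,,@,,
,,,@@,
16) @@,@,@
@,,,,@
@,@,,,
@@@@,@
,,,@,,
,,,@@,
17) @@,@,@
@,,,,@
@,@,,,
@@,@,@
,@@,,,
,,@@@,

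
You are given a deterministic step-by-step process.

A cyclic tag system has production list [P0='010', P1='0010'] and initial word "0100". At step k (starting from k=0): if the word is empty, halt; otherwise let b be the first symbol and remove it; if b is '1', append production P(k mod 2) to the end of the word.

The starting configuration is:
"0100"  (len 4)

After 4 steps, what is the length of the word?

4

k=0  "0100"  (len 4)
k=1  "100"  (len 3)
k=2  "000010"  (len 6)
k=3  "00010"  (len 5)
k=4  "0010"  (len 4)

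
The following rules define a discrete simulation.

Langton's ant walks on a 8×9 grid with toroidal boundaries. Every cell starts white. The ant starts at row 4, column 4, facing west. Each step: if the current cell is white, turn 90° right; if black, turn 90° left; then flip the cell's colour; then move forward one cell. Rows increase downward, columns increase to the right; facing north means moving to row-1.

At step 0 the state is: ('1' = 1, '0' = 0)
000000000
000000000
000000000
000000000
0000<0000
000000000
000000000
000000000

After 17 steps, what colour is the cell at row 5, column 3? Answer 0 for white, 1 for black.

t=0: 000000000
000000000
000000000
000000000
0000<0000
000000000
000000000
000000000
t=1: 000000000
000000000
000000000
0000^0000
000010000
000000000
000000000
000000000
t=2: 000000000
000000000
000000000
00001>000
000010000
000000000
000000000
000000000
t=3: 000000000
000000000
000000000
000011000
00001v000
000000000
000000000
000000000
t=4: 000000000
000000000
000000000
000011000
0000<1000
000000000
000000000
000000000
t=5: 000000000
000000000
000000000
000011000
000001000
0000v0000
000000000
000000000
t=6: 000000000
000000000
000000000
000011000
000001000
000<10000
000000000
000000000
t=7: 000000000
000000000
000000000
000011000
000^01000
000110000
000000000
000000000
t=8: 000000000
000000000
000000000
000011000
0001>1000
000110000
000000000
000000000
t=9: 000000000
000000000
000000000
000011000
000111000
0001v0000
000000000
000000000
t=10: 000000000
000000000
000000000
000011000
000111000
00010>000
000000000
000000000
t=11: 000000000
000000000
000000000
000011000
000111000
000101000
00000v000
000000000
t=12: 000000000
000000000
000000000
000011000
000111000
000101000
0000<1000
000000000
t=13: 000000000
000000000
000000000
000011000
000111000
0001^1000
000011000
000000000
t=14: 000000000
000000000
000000000
000011000
000111000
00011>000
000011000
000000000
t=15: 000000000
000000000
000000000
000011000
00011^000
000110000
000011000
000000000
t=16: 000000000
000000000
000000000
000011000
0001<0000
000110000
000011000
000000000
t=17: 000000000
000000000
000000000
000011000
000100000
0001v0000
000011000
000000000

1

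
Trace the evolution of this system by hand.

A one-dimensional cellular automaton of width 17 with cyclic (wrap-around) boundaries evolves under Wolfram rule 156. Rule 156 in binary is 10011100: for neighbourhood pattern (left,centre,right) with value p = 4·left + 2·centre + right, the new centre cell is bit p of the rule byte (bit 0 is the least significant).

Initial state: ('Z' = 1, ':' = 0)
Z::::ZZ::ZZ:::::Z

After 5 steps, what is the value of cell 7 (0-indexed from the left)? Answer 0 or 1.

k=0  Z::::ZZ::ZZ:::::Z
k=1  :Z:::Z:Z:Z:Z::::Z
k=2  :ZZ::Z:Z:Z:ZZ:::Z
k=3  :Z:Z:Z:Z:Z:Z:Z::Z
k=4  :Z:Z:Z:Z:Z:Z:ZZ:Z
k=5  :Z:Z:Z:Z:Z:Z:Z::Z

1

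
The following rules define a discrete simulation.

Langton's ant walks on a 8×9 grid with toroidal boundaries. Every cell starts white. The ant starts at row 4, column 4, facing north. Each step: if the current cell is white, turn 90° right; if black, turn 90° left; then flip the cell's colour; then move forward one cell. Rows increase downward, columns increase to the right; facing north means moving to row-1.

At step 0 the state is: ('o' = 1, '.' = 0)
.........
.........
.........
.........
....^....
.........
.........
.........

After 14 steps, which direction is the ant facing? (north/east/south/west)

t=0: .........
.........
.........
.........
....^....
.........
.........
.........
t=1: .........
.........
.........
.........
....o>...
.........
.........
.........
t=2: .........
.........
.........
.........
....oo...
.....v...
.........
.........
t=3: .........
.........
.........
.........
....oo...
....<o...
.........
.........
t=4: .........
.........
.........
.........
....^o...
....oo...
.........
.........
t=5: .........
.........
.........
.........
...<.o...
....oo...
.........
.........
t=6: .........
.........
.........
...^.....
...o.o...
....oo...
.........
.........
t=7: .........
.........
.........
...o>....
...o.o...
....oo...
.........
.........
t=8: .........
.........
.........
...oo....
...ovo...
....oo...
.........
.........
t=9: .........
.........
.........
...oo....
...<oo...
....oo...
.........
.........
t=10: .........
.........
.........
...oo....
....oo...
...voo...
.........
.........
t=11: .........
.........
.........
...oo....
....oo...
..<ooo...
.........
.........
t=12: .........
.........
.........
...oo....
..^.oo...
..oooo...
.........
.........
t=13: .........
.........
.........
...oo....
..o>oo...
..oooo...
.........
.........
t=14: .........
.........
.........
...oo....
..oooo...
..ovoo...
.........
.........

south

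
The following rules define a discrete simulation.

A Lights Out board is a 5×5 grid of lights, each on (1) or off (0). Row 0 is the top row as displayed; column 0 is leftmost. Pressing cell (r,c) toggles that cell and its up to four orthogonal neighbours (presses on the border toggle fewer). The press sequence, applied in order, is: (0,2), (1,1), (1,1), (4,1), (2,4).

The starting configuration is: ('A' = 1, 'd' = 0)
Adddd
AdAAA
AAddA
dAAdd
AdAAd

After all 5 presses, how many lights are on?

[0] Adddd
AdAAA
AAddA
dAAdd
AdAAd
[1] AAAAd
AddAA
AAddA
dAAdd
AdAAd
[2] AdAAd
dAAAA
AdddA
dAAdd
AdAAd
[3] AAAAd
AddAA
AAddA
dAAdd
AdAAd
[4] AAAAd
AddAA
AAddA
ddAdd
dAdAd
[5] AAAAd
AddAd
AAdAd
ddAdA
dAdAd

13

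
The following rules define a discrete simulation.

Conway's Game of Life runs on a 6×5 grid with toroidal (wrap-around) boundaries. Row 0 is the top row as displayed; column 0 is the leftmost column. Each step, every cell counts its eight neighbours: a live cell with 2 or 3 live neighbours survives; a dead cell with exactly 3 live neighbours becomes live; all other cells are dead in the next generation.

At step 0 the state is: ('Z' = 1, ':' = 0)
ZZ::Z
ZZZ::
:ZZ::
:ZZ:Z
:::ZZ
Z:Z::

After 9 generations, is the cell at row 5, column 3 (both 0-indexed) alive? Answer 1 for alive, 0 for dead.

step 0: ZZ::Z
ZZZ::
:ZZ::
:ZZ:Z
:::ZZ
Z:Z::
step 1: :::ZZ
:::ZZ
:::::
:Z::Z
::::Z
::Z::
step 2: ::Z:Z
:::ZZ
Z::ZZ
Z::::
Z::Z:
::::Z
step 3: Z:::Z
::Z::
Z::Z:
ZZ:Z:
Z::::
Z:::Z
step 4: ZZ:ZZ
ZZ:Z:
Z::Z:
ZZZ::
:::::
:Z:::
step 5: :::Z:
:::Z:
:::Z:
ZZZ:Z
Z:Z::
:ZZ:Z
step 6: :::ZZ
::ZZZ
ZZ:Z:
Z:Z:Z
:::::
ZZZ:Z
step 7: :::::
:Z:::
:::::
Z:ZZZ
::Z::
ZZZ:Z
step 8: ::Z::
:::::
ZZZZZ
:ZZZZ
:::::
ZZZZ:
step 9: ::ZZ:
Z:::Z
:::::
:::::
:::::
:ZZZ:

1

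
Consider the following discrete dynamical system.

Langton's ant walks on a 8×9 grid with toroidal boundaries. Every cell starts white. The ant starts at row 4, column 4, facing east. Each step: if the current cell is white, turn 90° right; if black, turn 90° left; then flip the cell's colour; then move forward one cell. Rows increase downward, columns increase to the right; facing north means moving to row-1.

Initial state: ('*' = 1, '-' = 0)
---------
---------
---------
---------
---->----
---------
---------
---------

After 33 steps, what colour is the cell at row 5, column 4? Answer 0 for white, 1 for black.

1

k=0  ---------
---------
---------
---------
---->----
---------
---------
---------
k=1  ---------
---------
---------
---------
----*----
----v----
---------
---------
k=2  ---------
---------
---------
---------
----*----
---<*----
---------
---------
k=3  ---------
---------
---------
---------
---^*----
---**----
---------
---------
k=4  ---------
---------
---------
---------
---*>----
---**----
---------
---------
k=5  ---------
---------
---------
----^----
---*-----
---**----
---------
---------
k=6  ---------
---------
---------
----*>---
---*-----
---**----
---------
---------
k=7  ---------
---------
---------
----**---
---*-v---
---**----
---------
---------
k=8  ---------
---------
---------
----**---
---*<*---
---**----
---------
---------
k=9  ---------
---------
---------
----^*---
---***---
---**----
---------
---------
k=10  ---------
---------
---------
---<-*---
---***---
---**----
---------
---------
k=11  ---------
---------
---^-----
---*-*---
---***---
---**----
---------
---------
k=12  ---------
---------
---*>----
---*-*---
---***---
---**----
---------
---------
k=13  ---------
---------
---**----
---*v*---
---***---
---**----
---------
---------
k=14  ---------
---------
---**----
---<**---
---***---
---**----
---------
---------
k=15  ---------
---------
---**----
----**---
---v**---
---**----
---------
---------
k=16  ---------
---------
---**----
----**---
---->*---
---**----
---------
---------
k=17  ---------
---------
---**----
----^*---
-----*---
---**----
---------
---------
k=18  ---------
---------
---**----
---<-*---
-----*---
---**----
---------
---------
k=19  ---------
---------
---^*----
---*-*---
-----*---
---**----
---------
---------
k=20  ---------
---------
--<-*----
---*-*---
-----*---
---**----
---------
---------
k=21  ---------
--^------
--*-*----
---*-*---
-----*---
---**----
---------
---------
k=22  ---------
--*>-----
--*-*----
---*-*---
-----*---
---**----
---------
---------
k=23  ---------
--**-----
--*v*----
---*-*---
-----*---
---**----
---------
---------
k=24  ---------
--**-----
--<**----
---*-*---
-----*---
---**----
---------
---------
k=25  ---------
--**-----
---**----
--v*-*---
-----*---
---**----
---------
---------
k=26  ---------
--**-----
---**----
-<**-*---
-----*---
---**----
---------
---------
k=27  ---------
--**-----
-^-**----
-***-*---
-----*---
---**----
---------
---------
k=28  ---------
--**-----
-*>**----
-***-*---
-----*---
---**----
---------
---------
k=29  ---------
--**-----
-****----
-*v*-*---
-----*---
---**----
---------
---------
k=30  ---------
--**-----
-****----
-*->-*---
-----*---
---**----
---------
---------
k=31  ---------
--**-----
-**^*----
-*---*---
-----*---
---**----
---------
---------
k=32  ---------
--**-----
-*<-*----
-*---*---
-----*---
---**----
---------
---------
k=33  ---------
--**-----
-*--*----
-*v--*---
-----*---
---**----
---------
---------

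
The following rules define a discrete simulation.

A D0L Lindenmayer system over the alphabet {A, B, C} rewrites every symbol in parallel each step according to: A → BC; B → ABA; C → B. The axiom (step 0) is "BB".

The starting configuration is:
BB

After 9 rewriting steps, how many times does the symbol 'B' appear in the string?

[0] BB
[1] ABAABA
[2] BCABABCBCABABC
[3] ABABBCABABCABABABABBCABABCABAB
[4] BCABABCABAABABBCABABCABABBCABABCABABCABABCABAABABBCABABCABABBCABABCABA
[5] ABABBCABABCABABBCABABCBCABABCABAABABBCABABCABABBCABABCABAA…CBCABABCABAABABBCABABCABABBCABABCABAABABBCABABCABABBCABABC  (len 158)
[6] BCABABCABAABABBCABABCABABBCABABCABAABABBCABABCABABABABBCAB…BBCABABCBCABABCABAABABBCABABCABABBCABABCABAABABBCABABCABAB  (len 358)
[7] ABABBCABABCABABBCABABCBCABABCABAABABBCABABCABABBCABABCABAA…AABABBCABABCABABBCABABCBCABABCABAABABBCABABCABABBCABABCABA  (len 814)
[8] BCABABCABAABABBCABABCABABBCABABCABAABABBCABABCABABABABBCAB…CBCABABCABAABABBCABABCABABBCABABCABAABABBCABABCABABBCABABC  (len 1846)
[9] ABABBCABABCABABBCABABCBCABABCABAABABBCABABCABABBCABABCABAA…BBCABABCBCABABCABAABABBCABABCABABBCABABCABAABABBCABABCABAB  (len 4190)

1846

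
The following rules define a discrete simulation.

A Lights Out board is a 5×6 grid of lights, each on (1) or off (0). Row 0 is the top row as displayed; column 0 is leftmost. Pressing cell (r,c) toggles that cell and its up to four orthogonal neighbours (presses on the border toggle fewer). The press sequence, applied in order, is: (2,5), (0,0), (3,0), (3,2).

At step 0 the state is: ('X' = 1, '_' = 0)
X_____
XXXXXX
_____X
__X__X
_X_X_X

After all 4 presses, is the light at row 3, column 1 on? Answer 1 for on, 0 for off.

step 0: X_____
XXXXXX
_____X
__X__X
_X_X_X
step 1: X_____
XXXXX_
____X_
__X___
_X_X_X
step 2: _X____
_XXXX_
____X_
__X___
_X_X_X
step 3: _X____
_XXXX_
X___X_
XXX___
XX_X_X
step 4: _X____
_XXXX_
X_X_X_
X__X__
XXXX_X

0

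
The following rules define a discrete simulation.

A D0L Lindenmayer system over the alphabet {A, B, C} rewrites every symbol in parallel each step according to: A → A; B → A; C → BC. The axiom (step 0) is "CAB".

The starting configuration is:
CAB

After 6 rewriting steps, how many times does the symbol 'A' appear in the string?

[0] CAB
[1] BCAA
[2] ABCAA
[3] AABCAA
[4] AAABCAA
[5] AAAABCAA
[6] AAAAABCAA

7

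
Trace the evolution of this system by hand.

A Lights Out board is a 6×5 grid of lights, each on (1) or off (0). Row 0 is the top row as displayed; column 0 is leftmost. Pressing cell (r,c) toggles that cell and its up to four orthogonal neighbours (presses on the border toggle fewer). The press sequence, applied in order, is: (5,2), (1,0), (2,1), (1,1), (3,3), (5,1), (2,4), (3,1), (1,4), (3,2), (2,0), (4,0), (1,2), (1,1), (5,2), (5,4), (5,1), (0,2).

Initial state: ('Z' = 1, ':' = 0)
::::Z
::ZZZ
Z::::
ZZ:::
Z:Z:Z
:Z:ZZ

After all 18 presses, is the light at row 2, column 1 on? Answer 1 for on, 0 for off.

t=0: ::::Z
::ZZZ
Z::::
ZZ:::
Z:Z:Z
:Z:ZZ
t=1: ::::Z
::ZZZ
Z::::
ZZ:::
Z:::Z
::Z:Z
t=2: Z:::Z
ZZZZZ
:::::
ZZ:::
Z:::Z
::Z:Z
t=3: Z:::Z
Z:ZZZ
ZZZ::
Z::::
Z:::Z
::Z:Z
t=4: ZZ::Z
:Z:ZZ
Z:Z::
Z::::
Z:::Z
::Z:Z
t=5: ZZ::Z
:Z:ZZ
Z:ZZ:
Z:ZZZ
Z::ZZ
::Z:Z
t=6: ZZ::Z
:Z:ZZ
Z:ZZ:
Z:ZZZ
ZZ:ZZ
ZZ::Z
t=7: ZZ::Z
:Z:Z:
Z:Z:Z
Z:ZZ:
ZZ:ZZ
ZZ::Z
t=8: ZZ::Z
:Z:Z:
ZZZ:Z
:Z:Z:
Z::ZZ
ZZ::Z
t=9: ZZ:::
:Z::Z
ZZZ::
:Z:Z:
Z::ZZ
ZZ::Z
t=10: ZZ:::
:Z::Z
ZZ:::
::Z::
Z:ZZZ
ZZ::Z
t=11: ZZ:::
ZZ::Z
:::::
Z:Z::
Z:ZZZ
ZZ::Z
t=12: ZZ:::
ZZ::Z
:::::
::Z::
:ZZZZ
:Z::Z
t=13: ZZZ::
Z:ZZZ
::Z::
::Z::
:ZZZZ
:Z::Z
t=14: Z:Z::
:Z:ZZ
:ZZ::
::Z::
:ZZZZ
:Z::Z
t=15: Z:Z::
:Z:ZZ
:ZZ::
::Z::
:Z:ZZ
::ZZZ
t=16: Z:Z::
:Z:ZZ
:ZZ::
::Z::
:Z:Z:
::Z::
t=17: Z:Z::
:Z:ZZ
:ZZ::
::Z::
:::Z:
ZZ:::
t=18: ZZ:Z:
:ZZZZ
:ZZ::
::Z::
:::Z:
ZZ:::

1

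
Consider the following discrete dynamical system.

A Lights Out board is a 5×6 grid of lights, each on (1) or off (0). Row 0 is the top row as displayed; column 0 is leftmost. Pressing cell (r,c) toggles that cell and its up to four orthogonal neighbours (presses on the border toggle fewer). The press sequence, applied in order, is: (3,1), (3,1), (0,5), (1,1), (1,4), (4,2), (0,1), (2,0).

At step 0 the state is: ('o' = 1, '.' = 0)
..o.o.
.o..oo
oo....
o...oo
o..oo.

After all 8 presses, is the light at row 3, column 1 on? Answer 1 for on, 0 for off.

gen 0: ..o.o.
.o..oo
oo....
o...oo
o..oo.
gen 1: ..o.o.
.o..oo
o.....
.oo.oo
oo.oo.
gen 2: ..o.o.
.o..oo
oo....
o...oo
o..oo.
gen 3: ..o..o
.o..o.
oo....
o...oo
o..oo.
gen 4: .oo..o
o.o.o.
o.....
o...oo
o..oo.
gen 5: .oo.oo
o.oo.o
o...o.
o...oo
o..oo.
gen 6: .oo.oo
o.oo.o
o...o.
o.o.oo
ooo.o.
gen 7: o...oo
oooo.o
o...o.
o.o.oo
ooo.o.
gen 8: o...oo
.ooo.o
.o..o.
..o.oo
ooo.o.

0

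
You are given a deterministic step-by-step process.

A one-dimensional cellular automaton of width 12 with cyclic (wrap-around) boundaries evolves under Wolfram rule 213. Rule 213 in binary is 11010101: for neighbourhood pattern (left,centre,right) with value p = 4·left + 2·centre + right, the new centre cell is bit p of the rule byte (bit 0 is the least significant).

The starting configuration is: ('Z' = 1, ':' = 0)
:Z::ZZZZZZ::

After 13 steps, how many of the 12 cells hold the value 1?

[0] :Z::ZZZZZZ::
[1] :ZZ::ZZZZZZZ
[2] ::ZZ::ZZZZZZ
[3] Z::ZZ::ZZZZZ
[4] ZZ::ZZ::ZZZZ
[5] ZZZ::ZZ::ZZZ
[6] ZZZZ::ZZ::ZZ
[7] ZZZZZ::ZZ::Z
[8] ZZZZZZ::ZZ::
[9] :ZZZZZZ::ZZ:
[10] ::ZZZZZZ::ZZ
[11] Z::ZZZZZZ::Z
[12] ZZ::ZZZZZZ::
[13] :ZZ::ZZZZZZ:

8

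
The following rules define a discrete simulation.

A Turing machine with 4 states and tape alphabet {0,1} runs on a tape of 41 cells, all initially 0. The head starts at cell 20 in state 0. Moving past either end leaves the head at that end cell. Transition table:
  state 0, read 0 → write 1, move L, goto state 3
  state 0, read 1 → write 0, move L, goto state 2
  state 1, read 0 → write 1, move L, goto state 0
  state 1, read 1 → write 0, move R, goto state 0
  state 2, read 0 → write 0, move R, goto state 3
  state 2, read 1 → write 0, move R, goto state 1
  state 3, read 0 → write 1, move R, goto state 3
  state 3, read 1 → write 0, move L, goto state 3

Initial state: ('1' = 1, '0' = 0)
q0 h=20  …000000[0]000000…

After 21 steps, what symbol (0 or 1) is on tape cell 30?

1

gen 0: q0 h=20  …000000[0]000000…
gen 1: q3 h=19  …000000[0]100000…
gen 2: q3 h=20  …000001[1]000000…
gen 3: q3 h=19  …000000[1]000000…
gen 4: q3 h=18  …000000[0]000000…
gen 5: q3 h=19  …000001[0]000000…
gen 6: q3 h=20  …000011[0]000000…
gen 7: q3 h=21  …000111[0]000000…
gen 8: q3 h=22  …001111[0]000000…
gen 9: q3 h=23  …011111[0]000000…
gen 10: q3 h=24  …111111[0]000000…
gen 11: q3 h=25  …111111[0]000000…
gen 12: q3 h=26  …111111[0]000000…
gen 13: q3 h=27  …111111[0]000000…
gen 14: q3 h=28  …111111[0]000000…
gen 15: q3 h=29  …111111[0]000000…
gen 16: q3 h=30  …111111[0]000000…
gen 17: q3 h=31  …111111[0]000000…
gen 18: q3 h=32  …111111[0]000000…
gen 19: q3 h=33  …111111[0]000000…
gen 20: q3 h=34  …111111[0]000000|
gen 21: q3 h=35  …111111[0]00000|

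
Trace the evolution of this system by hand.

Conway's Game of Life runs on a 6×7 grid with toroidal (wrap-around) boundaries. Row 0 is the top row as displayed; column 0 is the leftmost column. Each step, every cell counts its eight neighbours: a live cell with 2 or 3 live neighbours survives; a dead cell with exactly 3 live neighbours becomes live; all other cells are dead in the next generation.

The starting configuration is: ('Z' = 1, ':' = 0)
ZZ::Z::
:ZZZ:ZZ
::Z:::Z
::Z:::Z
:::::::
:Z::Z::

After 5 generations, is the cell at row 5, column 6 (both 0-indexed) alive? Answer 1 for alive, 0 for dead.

1

k=0  ZZ::Z::
:ZZZ:ZZ
::Z:::Z
::Z:::Z
:::::::
:Z::Z::
k=1  ::::Z:Z
:::ZZZZ
::::::Z
:::::::
:::::::
ZZ:::::
k=2  :::ZZ:Z
Z::ZZ:Z
::::Z:Z
:::::::
:::::::
Z::::::
k=3  :::ZZ:Z
Z:::::Z
Z::ZZ:Z
:::::::
:::::::
:::::::
k=4  Z::::ZZ
:::::::
Z::::ZZ
:::::::
:::::::
:::::::
k=5  ::::::Z
:::::::
::::::Z
::::::Z
:::::::
::::::Z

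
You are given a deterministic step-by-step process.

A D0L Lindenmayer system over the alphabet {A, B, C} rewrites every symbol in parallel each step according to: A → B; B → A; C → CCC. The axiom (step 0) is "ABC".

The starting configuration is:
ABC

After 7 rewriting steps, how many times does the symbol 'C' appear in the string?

2187

gen 0: ABC
gen 1: BACCC
gen 2: ABCCCCCCCCC
gen 3: BACCCCCCCCCCCCCCCCCCCCCCCCCCC
gen 4: ABCCCCCCCCCCCCCCCCCCCCCCCCCCCCCCCCCCCCCCCCCCCCCCCCCCCCCCCCCCCCCCCCCCCCCCCCCCCCCCCCC
gen 5: BACCCCCCCCCCCCCCCCCCCCCCCCCCCCCCCCCCCCCCCCCCCCCCCCCCCCCCCC…CCCCCCCCCCCCCCCCCCCCCCCCCCCCCCCCCCCCCCCCCCCCCCCCCCCCCCCCCC  (len 245)
gen 6: ABCCCCCCCCCCCCCCCCCCCCCCCCCCCCCCCCCCCCCCCCCCCCCCCCCCCCCCCC…CCCCCCCCCCCCCCCCCCCCCCCCCCCCCCCCCCCCCCCCCCCCCCCCCCCCCCCCCC  (len 731)
gen 7: BACCCCCCCCCCCCCCCCCCCCCCCCCCCCCCCCCCCCCCCCCCCCCCCCCCCCCCCC…CCCCCCCCCCCCCCCCCCCCCCCCCCCCCCCCCCCCCCCCCCCCCCCCCCCCCCCCCC  (len 2189)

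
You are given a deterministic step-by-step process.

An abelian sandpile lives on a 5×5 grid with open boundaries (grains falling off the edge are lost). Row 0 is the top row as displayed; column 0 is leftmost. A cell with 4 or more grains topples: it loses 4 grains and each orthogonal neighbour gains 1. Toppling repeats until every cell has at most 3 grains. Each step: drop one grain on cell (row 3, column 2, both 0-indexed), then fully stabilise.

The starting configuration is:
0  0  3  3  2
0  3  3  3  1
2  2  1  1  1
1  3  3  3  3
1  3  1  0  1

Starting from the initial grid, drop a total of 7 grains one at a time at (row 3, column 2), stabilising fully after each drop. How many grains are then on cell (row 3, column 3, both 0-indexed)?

1

t=0: 0  0  3  3  2
0  3  3  3  1
2  2  1  1  1
1  3  3  3  3
1  3  1  0  1
t=1: 0  0  3  3  2
0  3  3  3  1
2  3  2  2  2
2  1  2  1  0
2  0  3  1  2
t=2: 0  0  3  3  2
0  3  3  3  1
2  3  2  2  2
2  1  3  1  0
2  0  3  1  2
t=3: 0  0  3  3  2
0  3  3  3  1
2  3  3  2  2
2  2  1  2  0
2  1  0  2  2
t=4: 0  0  3  3  2
0  3  3  3  1
2  3  3  2  2
2  2  2  2  0
2  1  0  2  2
t=5: 0  0  3  3  2
0  3  3  3  1
2  3  3  2  2
2  2  3  2  0
2  1  0  2  2
t=6: 0  2  1  1  3
1  1  3  2  2
3  2  3  1  3
3  0  3  0  1
2  2  1  3  2
t=7: 0  2  2  1  3
1  2  0  3  2
3  3  1  2  3
3  1  1  1  1
2  2  2  3  2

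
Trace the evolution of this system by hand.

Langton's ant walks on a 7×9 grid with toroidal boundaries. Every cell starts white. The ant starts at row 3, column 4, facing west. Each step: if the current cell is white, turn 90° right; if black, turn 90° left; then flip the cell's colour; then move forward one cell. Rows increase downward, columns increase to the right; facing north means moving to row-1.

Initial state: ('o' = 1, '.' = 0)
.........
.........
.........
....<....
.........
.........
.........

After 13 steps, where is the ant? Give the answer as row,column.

4,4

k=0  .........
.........
.........
....<....
.........
.........
.........
k=1  .........
.........
....^....
....o....
.........
.........
.........
k=2  .........
.........
....o>...
....o....
.........
.........
.........
k=3  .........
.........
....oo...
....ov...
.........
.........
.........
k=4  .........
.........
....oo...
....<o...
.........
.........
.........
k=5  .........
.........
....oo...
.....o...
....v....
.........
.........
k=6  .........
.........
....oo...
.....o...
...<o....
.........
.........
k=7  .........
.........
....oo...
...^.o...
...oo....
.........
.........
k=8  .........
.........
....oo...
...o>o...
...oo....
.........
.........
k=9  .........
.........
....oo...
...ooo...
...ov....
.........
.........
k=10  .........
.........
....oo...
...ooo...
...o.>...
.........
.........
k=11  .........
.........
....oo...
...ooo...
...o.o...
.....v...
.........
k=12  .........
.........
....oo...
...ooo...
...o.o...
....<o...
.........
k=13  .........
.........
....oo...
...ooo...
...o^o...
....oo...
.........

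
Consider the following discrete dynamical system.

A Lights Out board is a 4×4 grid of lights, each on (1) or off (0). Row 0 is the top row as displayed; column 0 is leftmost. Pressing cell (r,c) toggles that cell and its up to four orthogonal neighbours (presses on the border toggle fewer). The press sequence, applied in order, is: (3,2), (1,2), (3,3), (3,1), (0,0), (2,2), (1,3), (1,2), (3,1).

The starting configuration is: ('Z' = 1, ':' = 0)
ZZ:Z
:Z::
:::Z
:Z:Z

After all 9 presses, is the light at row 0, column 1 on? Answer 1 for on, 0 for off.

gen 0: ZZ:Z
:Z::
:::Z
:Z:Z
gen 1: ZZ:Z
:Z::
::ZZ
::Z:
gen 2: ZZZZ
::ZZ
:::Z
::Z:
gen 3: ZZZZ
::ZZ
::::
:::Z
gen 4: ZZZZ
::ZZ
:Z::
ZZZZ
gen 5: ::ZZ
Z:ZZ
:Z::
ZZZZ
gen 6: ::ZZ
Z::Z
::ZZ
ZZ:Z
gen 7: ::Z:
Z:Z:
::Z:
ZZ:Z
gen 8: ::::
ZZ:Z
::::
ZZ:Z
gen 9: ::::
ZZ:Z
:Z::
::ZZ

0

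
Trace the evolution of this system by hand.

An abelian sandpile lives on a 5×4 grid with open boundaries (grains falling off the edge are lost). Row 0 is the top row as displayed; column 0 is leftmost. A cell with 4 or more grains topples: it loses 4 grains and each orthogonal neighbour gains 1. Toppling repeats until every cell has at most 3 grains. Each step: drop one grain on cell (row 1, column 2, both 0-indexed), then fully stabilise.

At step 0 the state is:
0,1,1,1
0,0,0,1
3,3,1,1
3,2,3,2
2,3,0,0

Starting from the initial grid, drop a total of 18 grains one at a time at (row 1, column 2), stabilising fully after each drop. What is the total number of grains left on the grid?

36

k=0  0,1,1,1
0,0,0,1
3,3,1,1
3,2,3,2
2,3,0,0
k=1  0,1,1,1
0,0,1,1
3,3,1,1
3,2,3,2
2,3,0,0
k=2  0,1,1,1
0,0,2,1
3,3,1,1
3,2,3,2
2,3,0,0
k=3  0,1,1,1
0,0,3,1
3,3,1,1
3,2,3,2
2,3,0,0
k=4  0,1,2,1
0,1,0,2
3,3,2,1
3,2,3,2
2,3,0,0
k=5  0,1,2,1
0,1,1,2
3,3,2,1
3,2,3,2
2,3,0,0
k=6  0,1,2,1
0,1,2,2
3,3,2,1
3,2,3,2
2,3,0,0
k=7  0,1,2,1
0,1,3,2
3,3,2,1
3,2,3,2
2,3,0,0
k=8  0,1,3,1
0,2,0,3
3,3,3,1
3,2,3,2
2,3,0,0
k=9  0,1,3,1
0,2,1,3
3,3,3,1
3,2,3,2
2,3,0,0
k=10  0,1,3,1
0,2,2,3
3,3,3,1
3,2,3,2
2,3,0,0
k=11  0,1,3,1
0,2,3,3
3,3,3,1
3,2,3,2
2,3,0,0
k=12  0,3,1,3
2,1,0,1
1,3,3,3
2,2,1,3
0,1,2,0
k=13  0,3,1,3
2,1,1,1
1,3,3,3
2,2,1,3
0,1,2,0
k=14  0,3,1,3
2,1,2,1
1,3,3,3
2,2,1,3
0,1,2,0
k=15  0,3,1,3
2,1,3,1
1,3,3,3
2,2,1,3
0,1,2,0
k=16  0,3,2,3
2,3,1,3
2,0,2,1
2,3,3,0
0,1,2,1
k=17  0,3,2,3
2,3,2,3
2,0,2,1
2,3,3,0
0,1,2,1
k=18  0,3,2,3
2,3,3,3
2,0,2,1
2,3,3,0
0,1,2,1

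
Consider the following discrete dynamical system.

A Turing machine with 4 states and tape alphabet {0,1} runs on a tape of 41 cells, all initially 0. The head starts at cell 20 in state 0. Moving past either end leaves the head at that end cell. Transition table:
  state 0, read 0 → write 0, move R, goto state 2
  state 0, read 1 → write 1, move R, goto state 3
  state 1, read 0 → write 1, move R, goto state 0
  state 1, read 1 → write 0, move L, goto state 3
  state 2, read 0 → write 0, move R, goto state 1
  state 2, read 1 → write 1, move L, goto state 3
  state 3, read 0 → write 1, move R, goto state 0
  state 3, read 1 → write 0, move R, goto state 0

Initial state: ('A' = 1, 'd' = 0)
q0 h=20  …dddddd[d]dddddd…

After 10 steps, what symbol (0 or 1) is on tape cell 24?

step 0: q0 h=20  …dddddd[d]dddddd…
step 1: q2 h=21  …dddddd[d]dddddd…
step 2: q1 h=22  …dddddd[d]dddddd…
step 3: q0 h=23  …dddddA[d]dddddd…
step 4: q2 h=24  …ddddAd[d]dddddd…
step 5: q1 h=25  …dddAdd[d]dddddd…
step 6: q0 h=26  …ddAddA[d]dddddd…
step 7: q2 h=27  …dAddAd[d]dddddd…
step 8: q1 h=28  …AddAdd[d]dddddd…
step 9: q0 h=29  …ddAddA[d]dddddd…
step 10: q2 h=30  …dAddAd[d]dddddd…

0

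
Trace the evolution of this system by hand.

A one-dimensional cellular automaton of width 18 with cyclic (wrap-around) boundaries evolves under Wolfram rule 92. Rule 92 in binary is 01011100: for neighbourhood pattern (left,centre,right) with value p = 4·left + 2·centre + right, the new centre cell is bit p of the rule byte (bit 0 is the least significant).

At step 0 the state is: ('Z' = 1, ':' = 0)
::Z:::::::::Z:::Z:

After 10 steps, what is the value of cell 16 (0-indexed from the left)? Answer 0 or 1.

0) ::Z:::::::::Z:::Z:
1) ::ZZ::::::::ZZ::ZZ
2) Z:ZZZ:::::::ZZZ:ZZ
3) Z:Z:ZZ::::::Z:Z:Z:
4) Z:Z:ZZZ:::::Z:Z:Z:
5) Z:Z:Z:ZZ::::Z:Z:Z:
6) Z:Z:Z:ZZZ:::Z:Z:Z:
7) Z:Z:Z:Z:ZZ::Z:Z:Z:
8) Z:Z:Z:Z:ZZZ:Z:Z:Z:
9) Z:Z:Z:Z:Z:Z:Z:Z:Z:
10) Z:Z:Z:Z:Z:Z:Z:Z:Z:

1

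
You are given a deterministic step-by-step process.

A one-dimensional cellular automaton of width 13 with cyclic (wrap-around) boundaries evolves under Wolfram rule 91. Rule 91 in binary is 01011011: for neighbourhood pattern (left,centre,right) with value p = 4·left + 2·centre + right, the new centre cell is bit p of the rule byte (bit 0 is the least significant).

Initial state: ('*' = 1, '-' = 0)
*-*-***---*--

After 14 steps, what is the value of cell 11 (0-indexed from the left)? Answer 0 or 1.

0) *-*-***---*--
1) ----*-****-**
2) ****--*--*-**
3) ---***-**--*-
4) ****-*-****-*
5) ---*---*--*-*
6) ***-***-**---
7) *-*-*-*-*****
8) *-------*----
9) -*******-****
10) -*-----*-*--*
11) --*****---**-
12) ***---*******
13) --*****------
14) ***---*******

1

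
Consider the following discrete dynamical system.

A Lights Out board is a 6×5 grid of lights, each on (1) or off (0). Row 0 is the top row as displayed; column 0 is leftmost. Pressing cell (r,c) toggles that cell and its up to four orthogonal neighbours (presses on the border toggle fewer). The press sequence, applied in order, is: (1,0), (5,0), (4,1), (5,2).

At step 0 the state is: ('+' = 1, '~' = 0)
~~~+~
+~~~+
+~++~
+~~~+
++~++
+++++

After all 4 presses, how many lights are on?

13

k=0  ~~~+~
+~~~+
+~++~
+~~~+
++~++
+++++
k=1  +~~+~
~+~~+
~~++~
+~~~+
++~++
+++++
k=2  +~~+~
~+~~+
~~++~
+~~~+
~+~++
~~+++
k=3  +~~+~
~+~~+
~~++~
++~~+
+~+++
~++++
k=4  +~~+~
~+~~+
~~++~
++~~+
+~~++
~~~~+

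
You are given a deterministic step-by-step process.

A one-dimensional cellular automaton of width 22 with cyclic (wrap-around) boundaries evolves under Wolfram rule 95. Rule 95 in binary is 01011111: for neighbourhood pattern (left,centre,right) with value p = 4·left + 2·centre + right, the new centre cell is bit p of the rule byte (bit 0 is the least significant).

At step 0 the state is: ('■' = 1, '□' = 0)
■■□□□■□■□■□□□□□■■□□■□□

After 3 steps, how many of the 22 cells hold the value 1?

[0] ■■□□□■□■□■□□□□□■■□□■□□
[1] ■■■■■■□■□■■■■■■■■■■■■■
[2] □□□□□■□■□■□□□□□□□□□□□□
[3] ■■■■■■□■□■■■■■■■■■■■■■

20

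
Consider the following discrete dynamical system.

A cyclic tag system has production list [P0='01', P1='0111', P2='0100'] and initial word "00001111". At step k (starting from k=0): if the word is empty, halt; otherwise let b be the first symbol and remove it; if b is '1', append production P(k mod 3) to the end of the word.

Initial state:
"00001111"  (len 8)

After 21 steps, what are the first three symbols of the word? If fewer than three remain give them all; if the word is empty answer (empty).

101

k=0  "00001111"  (len 8)
k=1  "0001111"  (len 7)
k=2  "001111"  (len 6)
k=3  "01111"  (len 5)
k=4  "1111"  (len 4)
k=5  "1110111"  (len 7)
k=6  "1101110100"  (len 10)
k=7  "10111010001"  (len 11)
k=8  "01110100010111"  (len 14)
k=9  "1110100010111"  (len 13)
k=10  "11010001011101"  (len 14)
k=11  "10100010111010111"  (len 17)
k=12  "01000101110101110100"  (len 20)
k=13  "1000101110101110100"  (len 19)
k=14  "0001011101011101000111"  (len 22)
k=15  "001011101011101000111"  (len 21)
k=16  "01011101011101000111"  (len 20)
k=17  "1011101011101000111"  (len 19)
k=18  "0111010111010001110100"  (len 22)
k=19  "111010111010001110100"  (len 21)
k=20  "110101110100011101000111"  (len 24)
k=21  "101011101000111010001110100"  (len 27)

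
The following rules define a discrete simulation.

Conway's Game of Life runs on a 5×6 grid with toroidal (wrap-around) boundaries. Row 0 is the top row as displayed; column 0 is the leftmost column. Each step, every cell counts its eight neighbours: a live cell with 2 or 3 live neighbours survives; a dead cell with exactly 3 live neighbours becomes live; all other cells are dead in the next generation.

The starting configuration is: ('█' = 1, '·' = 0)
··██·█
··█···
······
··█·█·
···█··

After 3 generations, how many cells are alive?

[0] ··██·█
··█···
······
··█·█·
···█··
[1] ··███·
··██··
···█··
···█··
······
[2] ··█·█·
······
···██·
······
··█·█·
[3] ······
····█·
······
····█·
······

2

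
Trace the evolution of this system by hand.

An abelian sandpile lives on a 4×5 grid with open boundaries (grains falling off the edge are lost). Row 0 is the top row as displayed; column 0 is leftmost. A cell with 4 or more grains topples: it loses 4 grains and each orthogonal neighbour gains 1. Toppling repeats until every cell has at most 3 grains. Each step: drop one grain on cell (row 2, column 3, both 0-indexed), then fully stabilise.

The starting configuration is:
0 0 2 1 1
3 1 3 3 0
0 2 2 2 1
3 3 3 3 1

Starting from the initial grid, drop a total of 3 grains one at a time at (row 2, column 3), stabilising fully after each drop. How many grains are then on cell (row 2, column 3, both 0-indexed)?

step 0: 0 0 2 1 1
3 1 3 3 0
0 2 2 2 1
3 3 3 3 1
step 1: 0 0 2 1 1
3 1 3 3 0
0 2 2 3 1
3 3 3 3 1
step 2: 0 0 3 2 1
3 3 1 1 1
2 0 2 3 2
0 2 2 1 2
step 3: 0 0 3 2 1
3 3 1 2 1
2 0 3 0 3
0 2 2 2 2

0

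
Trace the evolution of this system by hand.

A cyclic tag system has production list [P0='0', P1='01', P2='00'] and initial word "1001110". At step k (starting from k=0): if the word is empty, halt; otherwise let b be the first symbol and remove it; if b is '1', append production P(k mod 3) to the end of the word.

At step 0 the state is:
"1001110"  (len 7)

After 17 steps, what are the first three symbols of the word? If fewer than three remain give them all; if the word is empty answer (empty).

(empty)

k=0  "1001110"  (len 7)
k=1  "0011100"  (len 7)
k=2  "011100"  (len 6)
k=3  "11100"  (len 5)
k=4  "11000"  (len 5)
k=5  "100001"  (len 6)
k=6  "0000100"  (len 7)
k=7  "000100"  (len 6)
k=8  "00100"  (len 5)
k=9  "0100"  (len 4)
k=10  "100"  (len 3)
k=11  "0001"  (len 4)
k=12  "001"  (len 3)
k=13  "01"  (len 2)
k=14  "1"  (len 1)
k=15  "00"  (len 2)
k=16  "0"  (len 1)
k=17  (halted — word empty)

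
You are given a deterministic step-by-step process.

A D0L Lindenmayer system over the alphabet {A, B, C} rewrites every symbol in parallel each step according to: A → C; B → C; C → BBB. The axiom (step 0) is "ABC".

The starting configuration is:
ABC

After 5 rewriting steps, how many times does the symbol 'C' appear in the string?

k=0  ABC
k=1  CCBBB
k=2  BBBBBBCCC
k=3  CCCCCCBBBBBBBBB
k=4  BBBBBBBBBBBBBBBBBBCCCCCCCCC
k=5  CCCCCCCCCCCCCCCCCCBBBBBBBBBBBBBBBBBBBBBBBBBBB

18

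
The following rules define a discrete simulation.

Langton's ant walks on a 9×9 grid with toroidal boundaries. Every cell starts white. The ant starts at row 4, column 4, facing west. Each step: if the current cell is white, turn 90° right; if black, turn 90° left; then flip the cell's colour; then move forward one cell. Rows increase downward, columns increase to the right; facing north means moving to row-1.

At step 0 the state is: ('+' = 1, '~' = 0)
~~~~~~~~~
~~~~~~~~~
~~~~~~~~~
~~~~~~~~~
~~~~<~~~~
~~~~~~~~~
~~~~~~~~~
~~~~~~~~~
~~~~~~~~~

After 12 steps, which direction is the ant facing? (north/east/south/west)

k=0  ~~~~~~~~~
~~~~~~~~~
~~~~~~~~~
~~~~~~~~~
~~~~<~~~~
~~~~~~~~~
~~~~~~~~~
~~~~~~~~~
~~~~~~~~~
k=1  ~~~~~~~~~
~~~~~~~~~
~~~~~~~~~
~~~~^~~~~
~~~~+~~~~
~~~~~~~~~
~~~~~~~~~
~~~~~~~~~
~~~~~~~~~
k=2  ~~~~~~~~~
~~~~~~~~~
~~~~~~~~~
~~~~+>~~~
~~~~+~~~~
~~~~~~~~~
~~~~~~~~~
~~~~~~~~~
~~~~~~~~~
k=3  ~~~~~~~~~
~~~~~~~~~
~~~~~~~~~
~~~~++~~~
~~~~+v~~~
~~~~~~~~~
~~~~~~~~~
~~~~~~~~~
~~~~~~~~~
k=4  ~~~~~~~~~
~~~~~~~~~
~~~~~~~~~
~~~~++~~~
~~~~<+~~~
~~~~~~~~~
~~~~~~~~~
~~~~~~~~~
~~~~~~~~~
k=5  ~~~~~~~~~
~~~~~~~~~
~~~~~~~~~
~~~~++~~~
~~~~~+~~~
~~~~v~~~~
~~~~~~~~~
~~~~~~~~~
~~~~~~~~~
k=6  ~~~~~~~~~
~~~~~~~~~
~~~~~~~~~
~~~~++~~~
~~~~~+~~~
~~~<+~~~~
~~~~~~~~~
~~~~~~~~~
~~~~~~~~~
k=7  ~~~~~~~~~
~~~~~~~~~
~~~~~~~~~
~~~~++~~~
~~~^~+~~~
~~~++~~~~
~~~~~~~~~
~~~~~~~~~
~~~~~~~~~
k=8  ~~~~~~~~~
~~~~~~~~~
~~~~~~~~~
~~~~++~~~
~~~+>+~~~
~~~++~~~~
~~~~~~~~~
~~~~~~~~~
~~~~~~~~~
k=9  ~~~~~~~~~
~~~~~~~~~
~~~~~~~~~
~~~~++~~~
~~~+++~~~
~~~+v~~~~
~~~~~~~~~
~~~~~~~~~
~~~~~~~~~
k=10  ~~~~~~~~~
~~~~~~~~~
~~~~~~~~~
~~~~++~~~
~~~+++~~~
~~~+~>~~~
~~~~~~~~~
~~~~~~~~~
~~~~~~~~~
k=11  ~~~~~~~~~
~~~~~~~~~
~~~~~~~~~
~~~~++~~~
~~~+++~~~
~~~+~+~~~
~~~~~v~~~
~~~~~~~~~
~~~~~~~~~
k=12  ~~~~~~~~~
~~~~~~~~~
~~~~~~~~~
~~~~++~~~
~~~+++~~~
~~~+~+~~~
~~~~<+~~~
~~~~~~~~~
~~~~~~~~~

west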